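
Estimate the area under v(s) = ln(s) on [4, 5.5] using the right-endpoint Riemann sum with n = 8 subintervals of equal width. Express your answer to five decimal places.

Δs = (5.5 − 4)/8 = 0.1875.
Right endpoints: 4.1875, 4.375, 4.5625, 4.75, 4.9375, 5.125, 5.3125, 5.5.
v(4.1875) ≈ 1.43210, v(4.375) ≈ 1.47591, v(4.5625) ≈ 1.51787, v(4.75) ≈ 1.55814, v(4.9375) ≈ 1.59686, v(5.125) ≈ 1.63413, v(5.3125) ≈ 1.67006, v(5.5) ≈ 1.70475.
Sum = Δs · [v(4.1875) + v(4.375) + v(4.5625) + ...].
Sum ≈ 2.36059.

2.36059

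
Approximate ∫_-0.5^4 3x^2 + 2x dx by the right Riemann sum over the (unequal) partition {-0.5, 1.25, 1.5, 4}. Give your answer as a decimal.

Subinterval widths: 1.75, 0.25, 2.5.
Right endpoints: 1.25, 1.5, 4.
f(1.25) = 7.1875, f(1.5) = 9.75, f(4) = 56.
Sum = Σ Δx_i · f(x_i).
Sum = 155.015625.

155.015625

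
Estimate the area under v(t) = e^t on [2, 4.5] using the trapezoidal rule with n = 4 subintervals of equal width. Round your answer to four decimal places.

Δt = (4.5 − 2)/4 = 0.625.
v(2) ≈ 7.3891, v(2.625) ≈ 13.8046, v(3.25) ≈ 25.7903, v(3.875) ≈ 48.1827, v(4.5) ≈ 90.0171.
T_4 = (Δt/2)·[v(t_0) + 2v(t_1) + 2v(t_2) + 2v(t_3) + v(t_4)].
Sum ≈ 85.3004.

85.3004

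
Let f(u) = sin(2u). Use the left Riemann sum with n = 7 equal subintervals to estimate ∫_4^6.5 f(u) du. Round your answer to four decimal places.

-0.4023

Δu = (6.5 − 4)/7 = 5/14.
Left endpoints: 4, 61/14, 33/7, 71/14, 38/7, 81/14, 43/7.
f(4) ≈ 0.9894, f(61/14) ≈ 0.6522, f(33/7) ≈ -0.0038, f(71/14) ≈ -0.6579, f(38/7) ≈ -0.9904, f(81/14) ≈ -0.8387, f(43/7) ≈ -0.2770.
Sum = Δu · [f(4) + f(61/14) + f(33/7) + ...].
Sum ≈ -0.4023.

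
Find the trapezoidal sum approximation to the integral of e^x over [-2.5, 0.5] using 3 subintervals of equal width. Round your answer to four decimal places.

1.6951

Δx = (0.5 − (-2.5))/3 = 1.
f(-2.5) ≈ 0.0821, f(-1.5) ≈ 0.2231, f(-0.5) ≈ 0.6065, f(0.5) ≈ 1.6487.
T_3 = (Δx/2)·[f(x_0) + 2f(x_1) + 2f(x_2) + f(x_3)].
Sum ≈ 1.6951.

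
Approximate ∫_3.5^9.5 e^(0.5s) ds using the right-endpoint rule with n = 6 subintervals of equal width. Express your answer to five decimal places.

Δs = (9.5 − 3.5)/6 = 1.
Right endpoints: 4.5, 5.5, 6.5, 7.5, 8.5, 9.5.
f(4.5) ≈ 9.48774, f(5.5) ≈ 15.64263, f(6.5) ≈ 25.79034, f(7.5) ≈ 42.52108, f(8.5) ≈ 70.10541, f(9.5) ≈ 115.58428.
Sum = Δs · [f(4.5) + f(5.5) + f(6.5) + ...].
Sum ≈ 279.13149.

279.13149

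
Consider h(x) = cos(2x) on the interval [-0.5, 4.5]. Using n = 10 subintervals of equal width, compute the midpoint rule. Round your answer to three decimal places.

0.654

Δx = (4.5 − (-0.5))/10 = 0.5.
Midpoints: -0.25, 0.25, 0.75, 1.25, 1.75, 2.25, 2.75, 3.25, 3.75, 4.25.
h(-0.25) ≈ 0.878, h(0.25) ≈ 0.878, h(0.75) ≈ 0.071, h(1.25) ≈ -0.801, h(1.75) ≈ -0.936, h(2.25) ≈ -0.211, h(2.75) ≈ 0.709, h(3.25) ≈ 0.977, h(3.75) ≈ 0.347, h(4.25) ≈ -0.602.
Sum = Δx · [h(-0.25) + h(0.25) + h(0.75) + ...].
Sum ≈ 0.654.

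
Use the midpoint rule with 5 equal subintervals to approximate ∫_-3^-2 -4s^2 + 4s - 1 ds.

Δs = (-2 − (-3))/5 = 0.2.
Midpoints: -2.9, -2.7, -2.5, -2.3, -2.1.
f(-2.9) = -46.24, f(-2.7) = -40.96, f(-2.5) = -36, f(-2.3) = -31.36, f(-2.1) = -27.04.
Sum = Δs · [f(-2.9) + f(-2.7) + f(-2.5) + f(-2.3) + f(-2.1)].
Sum = -36.32.

-36.32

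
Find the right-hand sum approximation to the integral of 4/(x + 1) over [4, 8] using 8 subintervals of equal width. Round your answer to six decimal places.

2.264559

Δx = (8 − 4)/8 = 0.5.
Right endpoints: 4.5, 5, 5.5, 6, 6.5, 7, 7.5, 8.
f(4.5) = 8/11, f(5) = 2/3, f(5.5) = 8/13, f(6) = 4/7, f(6.5) = 8/15, f(7) = 0.5, f(7.5) = 8/17, f(8) = 4/9.
Sum = Δx · [f(4.5) + f(5) + f(5.5) + ...].
Sum ≈ 2.264559.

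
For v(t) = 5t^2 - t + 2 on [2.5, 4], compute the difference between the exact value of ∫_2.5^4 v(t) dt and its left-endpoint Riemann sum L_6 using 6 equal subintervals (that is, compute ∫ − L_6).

5.828125

Exact integral: ∫_2.5^4 v(t) dt = 78.75.
L_6 = 72.921875.
Error = 78.75 − 72.921875 = 5.828125.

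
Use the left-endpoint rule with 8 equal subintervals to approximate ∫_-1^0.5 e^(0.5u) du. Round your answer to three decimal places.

Δu = (0.5 − (-1))/8 = 0.1875.
Left endpoints: -1, -0.8125, -0.625, -0.4375, -0.25, -0.0625, 0.125, 0.3125.
f(-1) ≈ 0.607, f(-0.8125) ≈ 0.666, f(-0.625) ≈ 0.732, f(-0.4375) ≈ 0.804, f(-0.25) ≈ 0.882, f(-0.0625) ≈ 0.969, f(0.125) ≈ 1.064, f(0.3125) ≈ 1.169.
Sum = Δu · [f(-1) + f(-0.8125) + f(-0.625) + ...].
Sum ≈ 1.292.

1.292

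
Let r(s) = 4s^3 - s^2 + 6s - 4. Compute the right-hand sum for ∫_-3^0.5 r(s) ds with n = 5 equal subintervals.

Δs = (0.5 − (-3))/5 = 0.7.
Right endpoints: -2.3, -1.6, -0.9, -0.2, 0.5.
r(-2.3) = -71.758, r(-1.6) = -32.544, r(-0.9) = -13.126, r(-0.2) = -5.272, r(0.5) = -0.75.
Sum = Δs · [r(-2.3) + r(-1.6) + r(-0.9) + r(-0.2) + r(0.5)].
Sum = -86.415.

-86.415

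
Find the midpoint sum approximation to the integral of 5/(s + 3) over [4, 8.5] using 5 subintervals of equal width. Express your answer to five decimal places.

Δs = (8.5 − 4)/5 = 0.9.
Midpoints: 4.45, 5.35, 6.25, 7.15, 8.05.
f(4.45) = 100/149, f(5.35) = 100/167, f(6.25) = 20/37, f(7.15) = 100/203, f(8.05) = 100/221.
Sum = Δs · [f(4.45) + f(5.35) + f(6.25) + f(7.15) + f(8.05)].
Sum ≈ 2.48003.

2.48003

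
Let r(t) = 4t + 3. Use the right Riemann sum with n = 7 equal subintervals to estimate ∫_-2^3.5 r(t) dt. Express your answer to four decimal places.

41.6429

Δt = (3.5 − (-2))/7 = 11/14.
Right endpoints: -17/14, -3/7, 5/14, 8/7, 27/14, 19/7, 3.5.
r(-17/14) = -13/7, r(-3/7) = 9/7, r(5/14) = 31/7, r(8/7) = 53/7, r(27/14) = 75/7, r(19/7) = 97/7, r(3.5) = 17.
Sum = Δt · [r(-17/14) + r(-3/7) + r(5/14) + ...].
Sum ≈ 41.6429.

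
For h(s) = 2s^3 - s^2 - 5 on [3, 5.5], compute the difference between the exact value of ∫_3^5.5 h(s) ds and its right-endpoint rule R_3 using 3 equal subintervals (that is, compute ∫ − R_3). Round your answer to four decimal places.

Exact integral: ∫_3^5.5 h(s) ds ≈ 358.072917.
R_3 ≈ 472.453704.
Error ≈ 358.072917 − 472.453704 ≈ -114.3808.

-114.3808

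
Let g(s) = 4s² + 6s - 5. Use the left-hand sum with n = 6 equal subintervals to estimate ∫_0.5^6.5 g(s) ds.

Δs = (6.5 − 0.5)/6 = 1.
Left endpoints: 0.5, 1.5, 2.5, 3.5, 4.5, 5.5.
g(0.5) = -1, g(1.5) = 13, g(2.5) = 35, g(3.5) = 65, g(4.5) = 103, g(5.5) = 149.
Sum = Δs · [g(0.5) + g(1.5) + g(2.5) + ...].
Sum = 364.

364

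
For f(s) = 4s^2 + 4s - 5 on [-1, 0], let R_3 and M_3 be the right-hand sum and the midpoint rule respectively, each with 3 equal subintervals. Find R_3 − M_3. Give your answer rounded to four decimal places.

R_3 ≈ -5.592593.
M_3 ≈ -5.703704.
R_3 − M_3 ≈ 0.1111.

0.1111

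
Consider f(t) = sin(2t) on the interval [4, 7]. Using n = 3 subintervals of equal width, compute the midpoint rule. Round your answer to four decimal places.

-0.1677

Δt = (7 − 4)/3 = 1.
Midpoints: 4.5, 5.5, 6.5.
f(4.5) ≈ 0.4121, f(5.5) ≈ -1.0000, f(6.5) ≈ 0.4202.
Sum = Δt · [f(4.5) + f(5.5) + f(6.5)].
Sum ≈ -0.1677.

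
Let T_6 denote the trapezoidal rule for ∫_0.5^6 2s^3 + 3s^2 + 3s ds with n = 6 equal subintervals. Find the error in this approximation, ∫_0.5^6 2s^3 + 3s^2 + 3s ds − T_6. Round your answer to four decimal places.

Exact integral: ∫_0.5^6 f(s) ds = 917.46875.
T_6 ≈ 934.799479.
Error ≈ 917.46875 − 934.799479 ≈ -17.3307.

-17.3307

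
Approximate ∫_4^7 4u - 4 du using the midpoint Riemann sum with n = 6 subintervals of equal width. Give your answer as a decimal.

Δu = (7 − 4)/6 = 0.5.
Midpoints: 4.25, 4.75, 5.25, 5.75, 6.25, 6.75.
f(4.25) = 13, f(4.75) = 15, f(5.25) = 17, f(5.75) = 19, f(6.25) = 21, f(6.75) = 23.
Sum = Δu · [f(4.25) + f(4.75) + f(5.25) + ...].
Sum = 54.

54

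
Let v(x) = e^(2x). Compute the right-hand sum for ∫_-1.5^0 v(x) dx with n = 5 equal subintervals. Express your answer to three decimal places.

0.632

Δx = (0 − (-1.5))/5 = 0.3.
Right endpoints: -1.2, -0.9, -0.6, -0.3, 0.
v(-1.2) ≈ 0.091, v(-0.9) ≈ 0.165, v(-0.6) ≈ 0.301, v(-0.3) ≈ 0.549, v(0) ≈ 1.000.
Sum = Δx · [v(-1.2) + v(-0.9) + v(-0.6) + v(-0.3) + v(0)].
Sum ≈ 0.632.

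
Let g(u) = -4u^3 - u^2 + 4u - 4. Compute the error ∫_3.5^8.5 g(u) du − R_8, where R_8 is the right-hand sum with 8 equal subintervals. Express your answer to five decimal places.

750.32552

Exact integral: ∫_3.5^8.5 g(u) du ≈ -5160.4166667.
R_8 = -5910.7421875.
Error ≈ -5160.4166667 − (-5910.7421875) ≈ 750.32552.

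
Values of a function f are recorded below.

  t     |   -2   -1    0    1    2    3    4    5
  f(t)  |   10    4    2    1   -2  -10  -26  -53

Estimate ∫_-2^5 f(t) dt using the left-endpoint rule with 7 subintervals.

-21

Δt = 1.
Sum = 1·[10 + 4 + 2 + 1 + (-2) + (-10) + (-26)] = -21.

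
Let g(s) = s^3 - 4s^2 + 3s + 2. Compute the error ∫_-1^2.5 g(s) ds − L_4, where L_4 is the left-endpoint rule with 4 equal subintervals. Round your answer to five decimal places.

3.46126

Exact integral: ∫_-1^2.5 g(s) ds ≈ 2.2239583.
L_4 ≈ -1.2373047.
Error ≈ 2.2239583 − (-1.2373047) ≈ 3.46126.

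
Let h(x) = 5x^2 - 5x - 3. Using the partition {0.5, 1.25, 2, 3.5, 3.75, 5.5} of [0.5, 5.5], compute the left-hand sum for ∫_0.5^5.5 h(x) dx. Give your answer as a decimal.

Subinterval widths: 0.75, 0.75, 1.5, 0.25, 1.75.
Left endpoints: 0.5, 1.25, 2, 3.5, 3.75.
h(0.5) = -4.25, h(1.25) = -1.4375, h(2) = 7, h(3.5) = 40.75, h(3.75) = 48.5625.
Sum = Σ Δx_i · h(x_i).
Sum = 101.40625.

101.40625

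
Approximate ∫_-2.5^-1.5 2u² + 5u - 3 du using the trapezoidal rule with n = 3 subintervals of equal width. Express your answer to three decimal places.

-4.796

Δu = (-1.5 − (-2.5))/3 = 1/3.
f(-2.5) = -3, f(-13/6) = -40/9, f(-11/6) = -49/9, f(-1.5) = -6.
T_3 = (Δu/2)·[f(u_0) + 2f(u_1) + 2f(u_2) + f(u_3)].
Sum ≈ -4.796.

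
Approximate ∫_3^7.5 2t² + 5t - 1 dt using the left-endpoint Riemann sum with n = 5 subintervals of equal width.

325.44

Δt = (7.5 − 3)/5 = 0.9.
Left endpoints: 3, 3.9, 4.8, 5.7, 6.6.
f(3) = 32, f(3.9) = 48.92, f(4.8) = 69.08, f(5.7) = 92.48, f(6.6) = 119.12.
Sum = Δt · [f(3) + f(3.9) + f(4.8) + f(5.7) + f(6.6)].
Sum = 325.44.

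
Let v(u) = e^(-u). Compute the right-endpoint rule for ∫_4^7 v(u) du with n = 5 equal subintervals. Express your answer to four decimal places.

Δu = (7 − 4)/5 = 0.6.
Right endpoints: 4.6, 5.2, 5.8, 6.4, 7.
v(4.6) ≈ 0.0101, v(5.2) ≈ 0.0055, v(5.8) ≈ 0.0030, v(6.4) ≈ 0.0017, v(7) ≈ 0.0009.
Sum = Δu · [v(4.6) + v(5.2) + v(5.8) + v(6.4) + v(7)].
Sum ≈ 0.0127.

0.0127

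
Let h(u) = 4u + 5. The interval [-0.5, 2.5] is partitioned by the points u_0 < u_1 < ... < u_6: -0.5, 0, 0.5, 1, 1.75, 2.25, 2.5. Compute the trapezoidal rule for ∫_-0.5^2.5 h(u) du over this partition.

Subinterval widths: 0.5, 0.5, 0.5, 0.75, 0.5, 0.25.
h(-0.5) = 3, h(0) = 5, h(0.5) = 7, h(1) = 9, h(1.75) = 12, h(2.25) = 14, h(2.5) = 15.
On each subinterval the trapezoid contributes (Δu_i/2)·[h(u_{i-1}) + h(u_i)].
Sum = 27.

27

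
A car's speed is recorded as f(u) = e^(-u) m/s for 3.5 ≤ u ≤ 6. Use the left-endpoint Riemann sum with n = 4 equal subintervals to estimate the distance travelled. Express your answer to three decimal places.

Δu = (6 − 3.5)/4 = 0.625.
Left endpoints: 3.5, 4.125, 4.75, 5.375.
f(3.5) ≈ 0.030, f(4.125) ≈ 0.016, f(4.75) ≈ 0.009, f(5.375) ≈ 0.005.
Sum = Δu · [f(3.5) + f(4.125) + f(4.75) + f(5.375)].
Sum ≈ 0.037.

0.037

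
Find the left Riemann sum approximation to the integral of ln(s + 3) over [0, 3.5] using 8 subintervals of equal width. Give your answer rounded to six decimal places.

Δs = (3.5 − 0)/8 = 0.4375.
Left endpoints: 0, 0.4375, 0.875, 1.3125, 1.75, 2.1875, 2.625, 3.0625.
f(0) ≈ 1.098612, f(0.4375) ≈ 1.234744, f(0.875) ≈ 1.354546, f(1.3125) ≈ 1.461518, f(1.75) ≈ 1.558145, f(2.1875) ≈ 1.646252, f(2.625) ≈ 1.727221, f(3.0625) ≈ 1.802122.
Sum = Δs · [f(0) + f(0.4375) + f(0.875) + ...].
Sum ≈ 5.198882.

5.198882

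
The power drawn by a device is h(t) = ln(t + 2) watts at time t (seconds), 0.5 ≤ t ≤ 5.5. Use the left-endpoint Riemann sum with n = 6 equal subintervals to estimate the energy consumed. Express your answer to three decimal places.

7.348

Δt = (5.5 − 0.5)/6 = 5/6.
Left endpoints: 0.5, 4/3, 13/6, 3, 23/6, 14/3.
h(0.5) ≈ 0.916, h(4/3) ≈ 1.204, h(13/6) ≈ 1.427, h(3) ≈ 1.609, h(23/6) ≈ 1.764, h(14/3) ≈ 1.897.
Sum = Δt · [h(0.5) + h(4/3) + h(13/6) + ...].
Sum ≈ 7.348.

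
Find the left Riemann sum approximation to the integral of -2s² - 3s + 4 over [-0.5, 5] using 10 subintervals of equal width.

-80.94625

Δs = (5 − (-0.5))/10 = 0.55.
Left endpoints: -0.5, 0.05, 0.6, 1.15, 1.7, 2.25, 2.8, 3.35, 3.9, 4.45.
f(-0.5) = 5, f(0.05) = 3.845, f(0.6) = 1.48, f(1.15) = -2.095, f(1.7) = -6.88, f(2.25) = -12.875, f(2.8) = -20.08, f(3.35) = -28.495, f(3.9) = -38.12, f(4.45) = -48.955.
Sum = Δs · [f(-0.5) + f(0.05) + f(0.6) + ...].
Sum = -80.94625.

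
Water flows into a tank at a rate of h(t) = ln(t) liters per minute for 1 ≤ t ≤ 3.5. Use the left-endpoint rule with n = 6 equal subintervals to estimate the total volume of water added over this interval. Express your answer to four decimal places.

Δt = (3.5 − 1)/6 = 5/12.
Left endpoints: 1, 17/12, 11/6, 2.25, 8/3, 37/12.
h(1) ≈ 0.0000, h(17/12) ≈ 0.3483, h(11/6) ≈ 0.6061, h(2.25) ≈ 0.8109, h(8/3) ≈ 0.9808, h(37/12) ≈ 1.1260.
Sum = Δt · [h(1) + h(17/12) + h(11/6) + ...].
Sum ≈ 1.6134.

1.6134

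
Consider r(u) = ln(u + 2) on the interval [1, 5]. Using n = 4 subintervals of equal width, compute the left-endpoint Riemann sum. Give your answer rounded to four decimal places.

Δu = (5 − 1)/4 = 1.
Left endpoints: 1, 2, 3, 4.
r(1) ≈ 1.0986, r(2) ≈ 1.3863, r(3) ≈ 1.6094, r(4) ≈ 1.7918.
Sum = Δu · [r(1) + r(2) + r(3) + r(4)].
Sum ≈ 5.8861.

5.8861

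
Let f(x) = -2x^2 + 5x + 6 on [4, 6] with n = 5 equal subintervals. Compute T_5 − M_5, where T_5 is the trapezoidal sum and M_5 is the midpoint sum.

T_5 = -39.44.
M_5 = -39.28.
T_5 − M_5 = -0.16.

-0.16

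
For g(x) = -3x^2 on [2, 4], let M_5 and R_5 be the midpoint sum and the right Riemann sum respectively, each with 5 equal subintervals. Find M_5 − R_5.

M_5 = -55.92.
R_5 = -63.36.
M_5 − R_5 = 7.44.

7.44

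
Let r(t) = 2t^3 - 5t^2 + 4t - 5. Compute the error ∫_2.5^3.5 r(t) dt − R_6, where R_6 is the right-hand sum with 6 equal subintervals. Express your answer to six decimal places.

Exact integral: ∫_2.5^3.5 r(t) dt ≈ 17.08333333.
R_6 ≈ 19.51851852.
Error ≈ 17.08333333 − 19.51851852 ≈ -2.435185.

-2.435185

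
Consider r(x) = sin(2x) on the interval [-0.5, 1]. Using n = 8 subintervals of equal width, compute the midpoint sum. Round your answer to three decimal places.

Δx = (1 − (-0.5))/8 = 0.1875.
Midpoints: -0.40625, -0.21875, -0.03125, 0.15625, 0.34375, 0.53125, 0.71875, 0.90625.
r(-0.40625) ≈ -0.726, r(-0.21875) ≈ -0.424, r(-0.03125) ≈ -0.062, r(0.15625) ≈ 0.307, r(0.34375) ≈ 0.635, r(0.53125) ≈ 0.874, r(0.71875) ≈ 0.991, r(0.90625) ≈ 0.971.
Sum = Δx · [r(-0.40625) + r(-0.21875) + r(-0.03125) + ...].
Sum ≈ 0.481.

0.481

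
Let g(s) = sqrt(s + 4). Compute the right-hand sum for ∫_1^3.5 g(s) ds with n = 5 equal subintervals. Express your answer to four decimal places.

6.3643

Δs = (3.5 − 1)/5 = 0.5.
Right endpoints: 1.5, 2, 2.5, 3, 3.5.
g(1.5) ≈ 2.3452, g(2) ≈ 2.4495, g(2.5) ≈ 2.5495, g(3) ≈ 2.6458, g(3.5) ≈ 2.7386.
Sum = Δs · [g(1.5) + g(2) + g(2.5) + g(3) + g(3.5)].
Sum ≈ 6.3643.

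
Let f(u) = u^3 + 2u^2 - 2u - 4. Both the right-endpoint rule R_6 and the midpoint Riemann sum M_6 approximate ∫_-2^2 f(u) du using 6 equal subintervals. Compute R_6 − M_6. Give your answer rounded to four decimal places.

3.5556

R_6 ≈ -2.074074.
M_6 ≈ -5.629630.
R_6 − M_6 ≈ 3.5556.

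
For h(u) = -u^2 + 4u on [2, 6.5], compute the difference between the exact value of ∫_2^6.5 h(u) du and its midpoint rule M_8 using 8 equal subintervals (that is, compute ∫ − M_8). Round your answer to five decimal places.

-0.11865

Exact integral: ∫_2^6.5 h(u) du = -12.375.
M_8 ≈ -12.2563477.
Error ≈ -12.375 − (-12.2563477) ≈ -0.11865.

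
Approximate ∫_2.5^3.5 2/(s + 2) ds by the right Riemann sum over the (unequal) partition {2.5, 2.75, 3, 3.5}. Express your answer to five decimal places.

0.38708

Subinterval widths: 0.25, 0.25, 0.5.
Right endpoints: 2.75, 3, 3.5.
f(2.75) = 8/19, f(3) = 0.4, f(3.5) = 4/11.
Sum = Σ Δs_i · f(s_i).
Sum ≈ 0.38708.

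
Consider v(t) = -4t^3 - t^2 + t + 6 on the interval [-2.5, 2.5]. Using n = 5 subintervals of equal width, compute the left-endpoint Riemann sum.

78.75

Δt = (2.5 − (-2.5))/5 = 1.
Left endpoints: -2.5, -1.5, -0.5, 0.5, 1.5.
v(-2.5) = 59.75, v(-1.5) = 15.75, v(-0.5) = 5.75, v(0.5) = 5.75, v(1.5) = -8.25.
Sum = Δt · [v(-2.5) + v(-1.5) + v(-0.5) + v(0.5) + v(1.5)].
Sum = 78.75.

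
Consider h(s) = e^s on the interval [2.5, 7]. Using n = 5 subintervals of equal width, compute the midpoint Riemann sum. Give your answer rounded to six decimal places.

1048.697047

Δs = (7 − 2.5)/5 = 0.9.
Midpoints: 2.95, 3.85, 4.75, 5.65, 6.55.
h(2.95) ≈ 19.105954, h(3.85) ≈ 46.993063, h(4.75) ≈ 115.584285, h(5.65) ≈ 284.291466, h(6.55) ≈ 699.244174.
Sum = Δs · [h(2.95) + h(3.85) + h(4.75) + h(5.65) + h(6.55)].
Sum ≈ 1048.697047.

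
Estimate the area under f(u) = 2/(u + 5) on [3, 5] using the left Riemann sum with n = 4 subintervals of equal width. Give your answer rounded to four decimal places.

0.4590

Δu = (5 − 3)/4 = 0.5.
Left endpoints: 3, 3.5, 4, 4.5.
f(3) = 0.25, f(3.5) = 4/17, f(4) = 2/9, f(4.5) = 4/19.
Sum = Δu · [f(3) + f(3.5) + f(4) + f(4.5)].
Sum ≈ 0.4590.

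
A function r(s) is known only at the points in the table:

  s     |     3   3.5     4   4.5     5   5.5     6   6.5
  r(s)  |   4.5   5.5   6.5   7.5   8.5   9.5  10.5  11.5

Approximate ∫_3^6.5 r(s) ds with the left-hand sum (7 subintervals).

Δs = 0.5.
Sum = 0.5·[4.5 + 5.5 + 6.5 + 7.5 + 8.5 + 9.5 + 10.5] = 26.25.

26.25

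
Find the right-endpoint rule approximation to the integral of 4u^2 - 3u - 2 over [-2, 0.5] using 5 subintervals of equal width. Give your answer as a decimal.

Δu = (0.5 − (-2))/5 = 0.5.
Right endpoints: -1.5, -1, -0.5, 0, 0.5.
f(-1.5) = 11.5, f(-1) = 5, f(-0.5) = 0.5, f(0) = -2, f(0.5) = -2.5.
Sum = Δu · [f(-1.5) + f(-1) + f(-0.5) + f(0) + f(0.5)].
Sum = 6.25.

6.25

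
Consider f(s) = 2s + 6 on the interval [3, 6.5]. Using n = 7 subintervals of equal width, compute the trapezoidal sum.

Δs = (6.5 − 3)/7 = 0.5.
f(3) = 12, f(3.5) = 13, f(4) = 14, f(4.5) = 15, f(5) = 16, f(5.5) = 17, f(6) = 18, f(6.5) = 19.
T_7 = (Δs/2)·[f(s_0) + 2f(s_1) + ... + 2f(s_{6}) + f(s_7)].
Sum = 54.25.

54.25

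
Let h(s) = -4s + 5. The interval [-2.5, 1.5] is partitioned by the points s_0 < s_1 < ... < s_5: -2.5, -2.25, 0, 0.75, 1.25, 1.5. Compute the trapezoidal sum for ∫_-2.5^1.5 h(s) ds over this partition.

28

Subinterval widths: 0.25, 2.25, 0.75, 0.5, 0.25.
h(-2.5) = 15, h(-2.25) = 14, h(0) = 5, h(0.75) = 2, h(1.25) = 0, h(1.5) = -1.
On each subinterval the trapezoid contributes (Δs_i/2)·[h(s_{i-1}) + h(s_i)].
Sum = 28.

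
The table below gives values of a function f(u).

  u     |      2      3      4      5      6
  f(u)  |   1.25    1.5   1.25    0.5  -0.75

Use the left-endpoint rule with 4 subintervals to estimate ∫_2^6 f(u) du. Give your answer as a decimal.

4.5

Δu = 1.
Sum = 1·[1.25 + 1.5 + 1.25 + 0.5] = 4.5.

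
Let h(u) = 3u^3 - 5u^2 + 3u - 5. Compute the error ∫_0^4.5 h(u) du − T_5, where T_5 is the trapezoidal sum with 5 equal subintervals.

Exact integral: ∫_0^4.5 h(u) du = 163.546875.
T_5 = 172.81125.
Error = 163.546875 − 172.81125 = -9.264375.

-9.264375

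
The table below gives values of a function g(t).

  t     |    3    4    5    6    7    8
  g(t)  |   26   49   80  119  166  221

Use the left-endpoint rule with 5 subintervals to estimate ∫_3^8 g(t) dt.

Δt = 1.
Sum = 1·[26 + 49 + 80 + 119 + 166] = 440.

440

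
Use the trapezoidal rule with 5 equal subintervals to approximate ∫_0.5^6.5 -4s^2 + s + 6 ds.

-314.76

Δs = (6.5 − 0.5)/5 = 1.2.
f(0.5) = 5.5, f(1.7) = -3.86, f(2.9) = -24.74, f(4.1) = -57.14, f(5.3) = -101.06, f(6.5) = -156.5.
T_5 = (Δs/2)·[f(s_0) + 2f(s_1) + ... + 2f(s_{4}) + f(s_5)].
Sum = -314.76.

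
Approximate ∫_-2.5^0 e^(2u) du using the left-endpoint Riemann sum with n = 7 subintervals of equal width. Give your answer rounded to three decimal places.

Δu = (0 − (-2.5))/7 = 5/14.
Left endpoints: -2.5, -15/7, -25/14, -10/7, -15/14, -5/7, -5/14.
f(-2.5) ≈ 0.007, f(-15/7) ≈ 0.014, f(-25/14) ≈ 0.028, f(-10/7) ≈ 0.057, f(-15/14) ≈ 0.117, f(-5/7) ≈ 0.240, f(-5/14) ≈ 0.490.
Sum = Δu · [f(-2.5) + f(-15/7) + f(-25/14) + ...].
Sum ≈ 0.340.

0.340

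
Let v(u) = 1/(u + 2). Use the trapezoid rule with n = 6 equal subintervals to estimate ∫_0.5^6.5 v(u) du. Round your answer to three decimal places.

1.236

Δu = (6.5 − 0.5)/6 = 1.
v(0.5) = 0.4, v(1.5) = 2/7, v(2.5) = 2/9, v(3.5) = 2/11, v(4.5) = 2/13, v(5.5) = 2/15, v(6.5) = 2/17.
T_6 = (Δu/2)·[v(u_0) + 2v(u_1) + ... + 2v(u_{5}) + v(u_6)].
Sum ≈ 1.236.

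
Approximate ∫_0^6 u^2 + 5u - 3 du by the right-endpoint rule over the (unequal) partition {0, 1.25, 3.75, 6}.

222.296875

Subinterval widths: 1.25, 2.5, 2.25.
Right endpoints: 1.25, 3.75, 6.
f(1.25) = 4.8125, f(3.75) = 29.8125, f(6) = 63.
Sum = Σ Δu_i · f(u_i).
Sum = 222.296875.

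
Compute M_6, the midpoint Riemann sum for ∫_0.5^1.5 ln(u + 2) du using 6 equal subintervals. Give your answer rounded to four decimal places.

1.0941

Δu = (1.5 − 0.5)/6 = 1/6.
Midpoints: 7/12, 0.75, 11/12, 13/12, 1.25, 17/12.
f(7/12) ≈ 0.9491, f(0.75) ≈ 1.0116, f(11/12) ≈ 1.0704, f(13/12) ≈ 1.1260, f(1.25) ≈ 1.1787, f(17/12) ≈ 1.2287.
Sum = Δu · [f(7/12) + f(0.75) + f(11/12) + ...].
Sum ≈ 1.0941.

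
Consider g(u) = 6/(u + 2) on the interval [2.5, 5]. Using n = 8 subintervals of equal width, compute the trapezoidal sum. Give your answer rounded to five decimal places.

Δu = (5 − 2.5)/8 = 0.3125.
g(2.5) = 4/3, g(2.8125) = 96/77, g(3.125) = 48/41, g(3.4375) = 32/29, g(3.75) = 24/23, g(4.0625) = 96/97, g(4.375) = 16/17, g(4.6875) = 96/107, g(5) = 6/7.
T_8 = (Δu/2)·[g(u_0) + 2g(u_1) + ... + 2g(u_{7}) + g(u_8)].
Sum ≈ 2.65241.

2.65241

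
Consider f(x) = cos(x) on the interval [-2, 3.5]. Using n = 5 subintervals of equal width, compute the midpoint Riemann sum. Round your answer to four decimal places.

0.5877

Δx = (3.5 − (-2))/5 = 1.1.
Midpoints: -1.45, -0.35, 0.75, 1.85, 2.95.
f(-1.45) ≈ 0.1205, f(-0.35) ≈ 0.9394, f(0.75) ≈ 0.7317, f(1.85) ≈ -0.2756, f(2.95) ≈ -0.9817.
Sum = Δx · [f(-1.45) + f(-0.35) + f(0.75) + f(1.85) + f(2.95)].
Sum ≈ 0.5877.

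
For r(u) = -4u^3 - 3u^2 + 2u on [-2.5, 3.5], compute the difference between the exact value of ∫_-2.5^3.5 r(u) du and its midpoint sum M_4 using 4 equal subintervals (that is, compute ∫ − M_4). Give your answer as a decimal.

-10.125

Exact integral: ∫_-2.5^3.5 r(u) du = -163.5.
M_4 = -153.375.
Error = -163.5 − (-153.375) = -10.125.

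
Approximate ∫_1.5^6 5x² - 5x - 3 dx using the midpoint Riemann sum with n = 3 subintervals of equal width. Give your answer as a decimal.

252.28125

Δx = (6 − 1.5)/3 = 1.5.
Midpoints: 2.25, 3.75, 5.25.
f(2.25) = 11.0625, f(3.75) = 48.5625, f(5.25) = 108.5625.
Sum = Δx · [f(2.25) + f(3.75) + f(5.25)].
Sum = 252.28125.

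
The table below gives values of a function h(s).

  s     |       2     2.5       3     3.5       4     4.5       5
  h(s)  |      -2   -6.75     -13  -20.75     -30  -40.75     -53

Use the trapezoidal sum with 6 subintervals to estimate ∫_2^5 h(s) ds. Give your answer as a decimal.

Δs = 0.5.
T_6 = (0.5/2)·[(-2) + 2·(-6.75) + 2·(-13) + 2·(-20.75) + 2·(-30) + 2·(-40.75) + (-53)] = -69.375.

-69.375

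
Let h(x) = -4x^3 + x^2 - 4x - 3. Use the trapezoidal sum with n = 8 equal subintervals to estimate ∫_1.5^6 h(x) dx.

Δx = (6 − 1.5)/8 = 0.5625.
h(1.5) = -20.25, h(2.0625) = -43101/1024, h(2.625) = -78.9609375, h(3.1875) = -138375/1024, h(3.75) = -214.875, h(4.3125) = -330201/1024, h(4.875) = -462.1640625, h(5.4375) = -653571/1024, h(6) = -855.
T_8 = (Δx/2)·[h(x_0) + 2h(x_1) + ... + 2h(x_{7}) + h(x_8)].
Sum = -1311.50390625.

-1311.50390625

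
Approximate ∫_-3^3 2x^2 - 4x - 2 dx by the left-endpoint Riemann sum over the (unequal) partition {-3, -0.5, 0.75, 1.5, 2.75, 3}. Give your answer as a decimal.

Subinterval widths: 2.5, 1.25, 0.75, 1.25, 0.25.
Left endpoints: -3, -0.5, 0.75, 1.5, 2.75.
f(-3) = 28, f(-0.5) = 0.5, f(0.75) = -3.875, f(1.5) = -3.5, f(2.75) = 2.125.
Sum = Σ Δx_i · f(x_i).
Sum = 63.875.

63.875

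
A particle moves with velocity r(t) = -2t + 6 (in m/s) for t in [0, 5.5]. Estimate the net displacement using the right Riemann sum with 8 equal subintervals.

Δt = (5.5 − 0)/8 = 0.6875.
Right endpoints: 0.6875, 1.375, 2.0625, 2.75, 3.4375, 4.125, 4.8125, 5.5.
r(0.6875) = 4.625, r(1.375) = 3.25, r(2.0625) = 1.875, r(2.75) = 0.5, r(3.4375) = -0.875, r(4.125) = -2.25, r(4.8125) = -3.625, r(5.5) = -5.
Sum = Δt · [r(0.6875) + r(1.375) + r(2.0625) + ...].
Sum = -1.03125.

-1.03125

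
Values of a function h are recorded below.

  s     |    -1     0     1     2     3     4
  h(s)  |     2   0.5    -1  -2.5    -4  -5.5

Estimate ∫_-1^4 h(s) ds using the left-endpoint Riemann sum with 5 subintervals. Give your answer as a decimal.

-5

Δs = 1.
Sum = 1·[2 + 0.5 + (-1) + (-2.5) + (-4)] = -5.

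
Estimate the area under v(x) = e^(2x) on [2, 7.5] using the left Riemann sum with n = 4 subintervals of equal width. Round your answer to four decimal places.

Δx = (7.5 − 2)/4 = 1.375.
Left endpoints: 2, 3.375, 4.75, 6.125.
v(2) ≈ 54.5982, v(3.375) ≈ 854.0588, v(4.75) ≈ 13359.7268, v(6.125) ≈ 208981.2889.
Sum = Δx · [v(2) + v(3.375) + v(4.75) + v(6.125)].
Sum ≈ 306968.2998.

306968.2998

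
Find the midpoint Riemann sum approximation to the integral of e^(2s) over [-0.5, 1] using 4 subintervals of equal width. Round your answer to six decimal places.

Δs = (1 − (-0.5))/4 = 0.375.
Midpoints: -0.3125, 0.0625, 0.4375, 0.8125.
f(-0.3125) ≈ 0.535261, f(0.0625) ≈ 1.133148, f(0.4375) ≈ 2.398875, f(0.8125) ≈ 5.078419.
Sum = Δs · [f(-0.3125) + f(0.0625) + f(0.4375) + f(0.8125)].
Sum ≈ 3.429639.

3.429639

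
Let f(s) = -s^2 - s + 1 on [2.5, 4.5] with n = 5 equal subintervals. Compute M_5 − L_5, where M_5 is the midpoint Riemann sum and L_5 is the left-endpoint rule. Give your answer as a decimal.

M_5 = -30.14.
L_5 = -27.02.
M_5 − L_5 = -3.12.

-3.12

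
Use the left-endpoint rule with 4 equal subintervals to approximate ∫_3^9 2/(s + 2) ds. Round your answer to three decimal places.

1.752

Δs = (9 − 3)/4 = 1.5.
Left endpoints: 3, 4.5, 6, 7.5.
f(3) = 0.4, f(4.5) = 4/13, f(6) = 0.25, f(7.5) = 4/19.
Sum = Δs · [f(3) + f(4.5) + f(6) + f(7.5)].
Sum ≈ 1.752.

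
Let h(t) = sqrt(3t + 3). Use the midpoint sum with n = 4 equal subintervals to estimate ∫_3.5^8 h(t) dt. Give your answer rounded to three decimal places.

20.160

Δt = (8 − 3.5)/4 = 1.125.
Midpoints: 4.0625, 5.1875, 6.3125, 7.4375.
h(4.0625) ≈ 3.897, h(5.1875) ≈ 4.308, h(6.3125) ≈ 4.684, h(7.4375) ≈ 5.031.
Sum = Δt · [h(4.0625) + h(5.1875) + h(6.3125) + h(7.4375)].
Sum ≈ 20.160.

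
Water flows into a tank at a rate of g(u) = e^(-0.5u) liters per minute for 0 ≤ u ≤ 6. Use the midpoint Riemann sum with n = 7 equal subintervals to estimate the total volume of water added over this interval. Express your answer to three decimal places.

Δu = (6 − 0)/7 = 6/7.
Midpoints: 3/7, 9/7, 15/7, 3, 27/7, 33/7, 39/7.
g(3/7) ≈ 0.807, g(9/7) ≈ 0.526, g(15/7) ≈ 0.343, g(3) ≈ 0.223, g(27/7) ≈ 0.145, g(33/7) ≈ 0.095, g(39/7) ≈ 0.062.
Sum = Δu · [g(3/7) + g(9/7) + g(15/7) + ...].
Sum ≈ 1.886.

1.886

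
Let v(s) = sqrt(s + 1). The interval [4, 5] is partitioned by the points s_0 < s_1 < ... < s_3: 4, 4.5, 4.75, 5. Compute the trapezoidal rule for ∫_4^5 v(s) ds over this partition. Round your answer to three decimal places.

2.344

Subinterval widths: 0.5, 0.25, 0.25.
v(4) ≈ 2.236, v(4.5) ≈ 2.345, v(4.75) ≈ 2.398, v(5) ≈ 2.449.
On each subinterval the trapezoid contributes (Δs_i/2)·[v(s_{i-1}) + v(s_i)].
Sum ≈ 2.344.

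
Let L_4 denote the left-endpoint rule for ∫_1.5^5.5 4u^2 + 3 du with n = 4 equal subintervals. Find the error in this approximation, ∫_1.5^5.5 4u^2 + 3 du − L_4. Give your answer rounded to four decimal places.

53.3333

Exact integral: ∫_1.5^5.5 f(u) du ≈ 229.333333.
L_4 = 176.
Error ≈ 229.333333 − 176 ≈ 53.3333.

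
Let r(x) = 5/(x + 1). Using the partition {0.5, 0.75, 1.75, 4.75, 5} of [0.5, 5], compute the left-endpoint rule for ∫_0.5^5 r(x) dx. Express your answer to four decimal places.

Subinterval widths: 0.25, 1, 3, 0.25.
Left endpoints: 0.5, 0.75, 1.75, 4.75.
r(0.5) = 10/3, r(0.75) = 20/7, r(1.75) = 20/11, r(4.75) = 20/23.
Sum = Σ Δx_i · r(x_i).
Sum ≈ 9.3624.

9.3624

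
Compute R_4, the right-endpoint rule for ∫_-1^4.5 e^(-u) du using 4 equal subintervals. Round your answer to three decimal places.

1.260

Δu = (4.5 − (-1))/4 = 1.375.
Right endpoints: 0.375, 1.75, 3.125, 4.5.
f(0.375) ≈ 0.687, f(1.75) ≈ 0.174, f(3.125) ≈ 0.044, f(4.5) ≈ 0.011.
Sum = Δu · [f(0.375) + f(1.75) + f(3.125) + f(4.5)].
Sum ≈ 1.260.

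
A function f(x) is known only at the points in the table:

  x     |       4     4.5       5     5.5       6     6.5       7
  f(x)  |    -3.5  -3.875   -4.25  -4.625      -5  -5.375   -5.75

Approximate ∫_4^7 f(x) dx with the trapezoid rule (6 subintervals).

Δx = 0.5.
T_6 = (0.5/2)·[(-3.5) + 2·(-3.875) + 2·(-4.25) + 2·(-4.625) + 2·(-5) + 2·(-5.375) + (-5.75)] = -13.875.

-13.875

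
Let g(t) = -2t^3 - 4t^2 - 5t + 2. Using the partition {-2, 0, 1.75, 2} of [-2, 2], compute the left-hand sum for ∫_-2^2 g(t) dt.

Subinterval widths: 2, 1.75, 0.25.
Left endpoints: -2, 0, 1.75.
g(-2) = 12, g(0) = 2, g(1.75) = -29.71875.
Sum = Σ Δt_i · g(t_i).
Sum = 20.0703125.

20.0703125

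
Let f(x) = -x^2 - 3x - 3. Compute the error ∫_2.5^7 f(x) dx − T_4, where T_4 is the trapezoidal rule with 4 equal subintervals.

0.94921875

Exact integral: ∫_2.5^7 f(x) dx = -186.75.
T_4 = -187.69921875.
Error = -186.75 − (-187.69921875) = 0.94921875.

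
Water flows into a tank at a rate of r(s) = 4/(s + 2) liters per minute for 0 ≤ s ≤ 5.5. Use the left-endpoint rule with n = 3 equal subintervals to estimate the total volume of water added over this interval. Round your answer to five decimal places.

6.87383

Δs = (5.5 − 0)/3 = 11/6.
Left endpoints: 0, 11/6, 11/3.
r(0) = 2, r(11/6) = 24/23, r(11/3) = 12/17.
Sum = Δs · [r(0) + r(11/6) + r(11/3)].
Sum ≈ 6.87383.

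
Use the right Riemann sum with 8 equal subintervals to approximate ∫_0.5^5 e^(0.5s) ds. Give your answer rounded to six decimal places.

25.005623

Δs = (5 − 0.5)/8 = 0.5625.
Right endpoints: 1.0625, 1.625, 2.1875, 2.75, 3.3125, 3.875, 4.4375, 5.
f(1.0625) ≈ 1.701057, f(1.625) ≈ 2.253535, f(2.1875) ≈ 2.985449, f(2.75) ≈ 3.955077, f(3.3125) ≈ 5.239625, f(3.875) ≈ 6.941376, f(4.4375) ≈ 9.195829, f(5) ≈ 12.182494.
Sum = Δs · [f(1.0625) + f(1.625) + f(2.1875) + ...].
Sum ≈ 25.005623.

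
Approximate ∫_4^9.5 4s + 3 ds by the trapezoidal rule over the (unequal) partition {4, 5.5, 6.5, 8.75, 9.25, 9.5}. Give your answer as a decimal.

165

Subinterval widths: 1.5, 1, 2.25, 0.5, 0.25.
f(4) = 19, f(5.5) = 25, f(6.5) = 29, f(8.75) = 38, f(9.25) = 40, f(9.5) = 41.
On each subinterval the trapezoid contributes (Δs_i/2)·[f(s_{i-1}) + f(s_i)].
Sum = 165.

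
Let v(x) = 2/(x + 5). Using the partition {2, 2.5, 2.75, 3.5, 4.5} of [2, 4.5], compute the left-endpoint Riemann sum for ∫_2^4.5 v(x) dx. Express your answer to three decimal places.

0.638

Subinterval widths: 0.5, 0.25, 0.75, 1.
Left endpoints: 2, 2.5, 2.75, 3.5.
v(2) = 2/7, v(2.5) = 4/15, v(2.75) = 8/31, v(3.5) = 4/17.
Sum = Σ Δx_i · v(x_i).
Sum ≈ 0.638.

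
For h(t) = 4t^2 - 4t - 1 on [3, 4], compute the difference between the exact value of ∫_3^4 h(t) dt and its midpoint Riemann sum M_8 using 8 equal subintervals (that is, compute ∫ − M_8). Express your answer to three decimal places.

Exact integral: ∫_3^4 h(t) dt ≈ 34.33333.
M_8 = 34.328125.
Error ≈ 34.33333 − 34.328125 ≈ 0.005.

0.005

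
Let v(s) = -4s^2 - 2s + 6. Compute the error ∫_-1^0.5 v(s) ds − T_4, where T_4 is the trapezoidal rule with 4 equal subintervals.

0.140625

Exact integral: ∫_-1^0.5 v(s) ds = 8.25.
T_4 = 8.109375.
Error = 8.25 − 8.109375 = 0.140625.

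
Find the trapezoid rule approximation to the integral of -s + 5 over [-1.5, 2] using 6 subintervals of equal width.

Δs = (2 − (-1.5))/6 = 7/12.
f(-1.5) = 6.5, f(-11/12) = 71/12, f(-1/3) = 16/3, f(0.25) = 4.75, f(5/6) = 25/6, f(17/12) = 43/12, f(2) = 3.
T_6 = (Δs/2)·[f(s_0) + 2f(s_1) + ... + 2f(s_{5}) + f(s_6)].
Sum = 16.625.

16.625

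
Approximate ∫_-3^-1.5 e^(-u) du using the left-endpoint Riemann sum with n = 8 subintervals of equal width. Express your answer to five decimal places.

Δu = (-1.5 − (-3))/8 = 0.1875.
Left endpoints: -3, -2.8125, -2.625, -2.4375, -2.25, -2.0625, -1.875, -1.6875.
f(-3) ≈ 20.08554, f(-2.8125) ≈ 16.65149, f(-2.625) ≈ 13.80457, f(-2.4375) ≈ 11.44439, f(-2.25) ≈ 9.48774, f(-2.0625) ≈ 7.86561, f(-1.875) ≈ 6.52082, f(-1.6875) ≈ 5.40595.
Sum = Δu · [f(-3) + f(-2.8125) + f(-2.625) + ...].
Sum ≈ 17.11240.

17.11240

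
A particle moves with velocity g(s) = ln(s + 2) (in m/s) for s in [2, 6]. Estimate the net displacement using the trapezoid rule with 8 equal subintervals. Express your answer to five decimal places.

7.08775

Δs = (6 − 2)/8 = 0.5.
g(2) ≈ 1.38629, g(2.5) ≈ 1.50408, g(3) ≈ 1.60944, g(3.5) ≈ 1.70475, g(4) ≈ 1.79176, g(4.5) ≈ 1.87180, g(5) ≈ 1.94591, g(5.5) ≈ 2.01490, g(6) ≈ 2.07944.
T_8 = (Δs/2)·[g(s_0) + 2g(s_1) + ... + 2g(s_{7}) + g(s_8)].
Sum ≈ 7.08775.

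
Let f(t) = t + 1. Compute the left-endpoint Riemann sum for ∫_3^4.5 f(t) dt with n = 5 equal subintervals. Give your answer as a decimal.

Δt = (4.5 − 3)/5 = 0.3.
Left endpoints: 3, 3.3, 3.6, 3.9, 4.2.
f(3) = 4, f(3.3) = 4.3, f(3.6) = 4.6, f(3.9) = 4.9, f(4.2) = 5.2.
Sum = Δt · [f(3) + f(3.3) + f(3.6) + f(3.9) + f(4.2)].
Sum = 6.9.

6.9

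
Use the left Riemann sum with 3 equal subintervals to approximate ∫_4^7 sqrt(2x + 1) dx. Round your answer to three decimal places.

9.922

Δx = (7 − 4)/3 = 1.
Left endpoints: 4, 5, 6.
f(4) ≈ 3.000, f(5) ≈ 3.317, f(6) ≈ 3.606.
Sum = Δx · [f(4) + f(5) + f(6)].
Sum ≈ 9.922.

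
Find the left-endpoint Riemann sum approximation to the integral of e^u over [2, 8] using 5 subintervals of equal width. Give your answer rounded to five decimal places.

Δu = (8 − 2)/5 = 1.2.
Left endpoints: 2, 3.2, 4.4, 5.6, 6.8.
f(2) ≈ 7.38906, f(3.2) ≈ 24.53253, f(4.4) ≈ 81.45087, f(5.6) ≈ 270.42641, f(6.8) ≈ 897.84729.
Sum = Δu · [f(2) + f(3.2) + f(4.4) + f(5.6) + f(6.8)].
Sum ≈ 1537.97538.

1537.97538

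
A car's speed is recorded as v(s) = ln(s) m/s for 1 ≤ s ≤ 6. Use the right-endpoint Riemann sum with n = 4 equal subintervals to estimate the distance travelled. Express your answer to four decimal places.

6.7670

Δs = (6 − 1)/4 = 1.25.
Right endpoints: 2.25, 3.5, 4.75, 6.
v(2.25) ≈ 0.8109, v(3.5) ≈ 1.2528, v(4.75) ≈ 1.5581, v(6) ≈ 1.7918.
Sum = Δs · [v(2.25) + v(3.5) + v(4.75) + v(6)].
Sum ≈ 6.7670.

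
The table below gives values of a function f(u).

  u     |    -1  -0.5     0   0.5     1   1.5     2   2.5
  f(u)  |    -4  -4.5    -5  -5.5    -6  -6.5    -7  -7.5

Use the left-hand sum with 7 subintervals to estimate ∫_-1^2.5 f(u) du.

Δu = 0.5.
Sum = 0.5·[(-4) + (-4.5) + (-5) + (-5.5) + (-6) + (-6.5) + (-7)] = -19.25.

-19.25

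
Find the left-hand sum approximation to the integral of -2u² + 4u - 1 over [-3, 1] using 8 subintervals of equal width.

Δu = (1 − (-3))/8 = 0.5.
Left endpoints: -3, -2.5, -2, -1.5, -1, -0.5, 0, 0.5.
f(-3) = -31, f(-2.5) = -23.5, f(-2) = -17, f(-1.5) = -11.5, f(-1) = -7, f(-0.5) = -3.5, f(0) = -1, f(0.5) = 0.5.
Sum = Δu · [f(-3) + f(-2.5) + f(-2) + ...].
Sum = -47.

-47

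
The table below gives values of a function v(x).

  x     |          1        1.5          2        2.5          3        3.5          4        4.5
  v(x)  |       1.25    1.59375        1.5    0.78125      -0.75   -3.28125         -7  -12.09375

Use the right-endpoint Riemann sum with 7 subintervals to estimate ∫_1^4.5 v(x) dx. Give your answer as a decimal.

-9.625

Δx = 0.5.
Sum = 0.5·[1.59375 + 1.5 + 0.78125 + (-0.75) + (-3.28125) + (-7) + (-12.09375)] = -9.625.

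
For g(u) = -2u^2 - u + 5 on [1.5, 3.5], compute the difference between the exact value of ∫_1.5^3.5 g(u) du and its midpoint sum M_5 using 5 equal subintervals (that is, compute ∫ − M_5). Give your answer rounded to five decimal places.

-0.05333

Exact integral: ∫_1.5^3.5 g(u) du ≈ -21.3333333.
M_5 = -21.28.
Error ≈ -21.3333333 − (-21.28) ≈ -0.05333.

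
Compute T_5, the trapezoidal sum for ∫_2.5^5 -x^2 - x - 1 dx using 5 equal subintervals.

-48.4375

Δx = (5 − 2.5)/5 = 0.5.
f(2.5) = -9.75, f(3) = -13, f(3.5) = -16.75, f(4) = -21, f(4.5) = -25.75, f(5) = -31.
T_5 = (Δx/2)·[f(x_0) + 2f(x_1) + ... + 2f(x_{4}) + f(x_5)].
Sum = -48.4375.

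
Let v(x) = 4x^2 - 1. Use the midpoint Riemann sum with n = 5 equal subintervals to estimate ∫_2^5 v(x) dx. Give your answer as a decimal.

Δx = (5 − 2)/5 = 0.6.
Midpoints: 2.3, 2.9, 3.5, 4.1, 4.7.
v(2.3) = 20.16, v(2.9) = 32.64, v(3.5) = 48, v(4.1) = 66.24, v(4.7) = 87.36.
Sum = Δx · [v(2.3) + v(2.9) + v(3.5) + v(4.1) + v(4.7)].
Sum = 152.64.

152.64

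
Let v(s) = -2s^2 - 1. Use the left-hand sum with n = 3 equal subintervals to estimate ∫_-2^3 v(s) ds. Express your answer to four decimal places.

Δs = (3 − (-2))/3 = 5/3.
Left endpoints: -2, -1/3, 4/3.
v(-2) = -9, v(-1/3) = -11/9, v(4/3) = -41/9.
Sum = Δs · [v(-2) + v(-1/3) + v(4/3)].
Sum ≈ -24.6296.

-24.6296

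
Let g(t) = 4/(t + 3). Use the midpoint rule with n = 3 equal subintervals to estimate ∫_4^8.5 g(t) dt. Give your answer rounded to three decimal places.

Δt = (8.5 − 4)/3 = 1.5.
Midpoints: 4.75, 6.25, 7.75.
g(4.75) = 16/31, g(6.25) = 16/37, g(7.75) = 16/43.
Sum = Δt · [g(4.75) + g(6.25) + g(7.75)].
Sum ≈ 1.981.

1.981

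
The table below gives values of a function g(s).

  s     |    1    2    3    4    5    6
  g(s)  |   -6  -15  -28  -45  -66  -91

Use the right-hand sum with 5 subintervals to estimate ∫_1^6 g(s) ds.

-245

Δs = 1.
Sum = 1·[(-15) + (-28) + (-45) + (-66) + (-91)] = -245.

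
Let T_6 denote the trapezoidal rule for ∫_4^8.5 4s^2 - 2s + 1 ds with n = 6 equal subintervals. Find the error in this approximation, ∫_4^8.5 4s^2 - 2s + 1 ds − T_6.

Exact integral: ∫_4^8.5 f(s) ds = 681.75.
T_6 = 683.4375.
Error = 681.75 − 683.4375 = -1.6875.

-1.6875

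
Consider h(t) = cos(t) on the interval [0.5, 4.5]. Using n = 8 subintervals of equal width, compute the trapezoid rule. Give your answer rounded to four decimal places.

Δt = (4.5 − 0.5)/8 = 0.5.
h(0.5) ≈ 0.8776, h(1) ≈ 0.5403, h(1.5) ≈ 0.0707, h(2) ≈ -0.4161, h(2.5) ≈ -0.8011, h(3) ≈ -0.9900, h(3.5) ≈ -0.9365, h(4) ≈ -0.6536, h(4.5) ≈ -0.2108.
T_8 = (Δt/2)·[h(t_0) + 2h(t_1) + ... + 2h(t_{7}) + h(t_8)].
Sum ≈ -1.4265.

-1.4265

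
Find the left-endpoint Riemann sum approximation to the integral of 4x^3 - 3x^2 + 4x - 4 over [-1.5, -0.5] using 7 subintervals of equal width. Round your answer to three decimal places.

-17.944

Δx = (-0.5 − (-1.5))/7 = 1/7.
Left endpoints: -1.5, -19/14, -17/14, -15/14, -13/14, -11/14, -9/14.
f(-1.5) = -30.25, f(-19/14) = -34235/1372, f(-17/14) = -28047/1372, f(-15/14) = -22843/1372, f(-13/14) = -18527/1372, f(-11/14) = -15003/1372, f(-9/14) = -12175/1372.
Sum = Δx · [f(-1.5) + f(-19/14) + f(-17/14) + ...].
Sum ≈ -17.944.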